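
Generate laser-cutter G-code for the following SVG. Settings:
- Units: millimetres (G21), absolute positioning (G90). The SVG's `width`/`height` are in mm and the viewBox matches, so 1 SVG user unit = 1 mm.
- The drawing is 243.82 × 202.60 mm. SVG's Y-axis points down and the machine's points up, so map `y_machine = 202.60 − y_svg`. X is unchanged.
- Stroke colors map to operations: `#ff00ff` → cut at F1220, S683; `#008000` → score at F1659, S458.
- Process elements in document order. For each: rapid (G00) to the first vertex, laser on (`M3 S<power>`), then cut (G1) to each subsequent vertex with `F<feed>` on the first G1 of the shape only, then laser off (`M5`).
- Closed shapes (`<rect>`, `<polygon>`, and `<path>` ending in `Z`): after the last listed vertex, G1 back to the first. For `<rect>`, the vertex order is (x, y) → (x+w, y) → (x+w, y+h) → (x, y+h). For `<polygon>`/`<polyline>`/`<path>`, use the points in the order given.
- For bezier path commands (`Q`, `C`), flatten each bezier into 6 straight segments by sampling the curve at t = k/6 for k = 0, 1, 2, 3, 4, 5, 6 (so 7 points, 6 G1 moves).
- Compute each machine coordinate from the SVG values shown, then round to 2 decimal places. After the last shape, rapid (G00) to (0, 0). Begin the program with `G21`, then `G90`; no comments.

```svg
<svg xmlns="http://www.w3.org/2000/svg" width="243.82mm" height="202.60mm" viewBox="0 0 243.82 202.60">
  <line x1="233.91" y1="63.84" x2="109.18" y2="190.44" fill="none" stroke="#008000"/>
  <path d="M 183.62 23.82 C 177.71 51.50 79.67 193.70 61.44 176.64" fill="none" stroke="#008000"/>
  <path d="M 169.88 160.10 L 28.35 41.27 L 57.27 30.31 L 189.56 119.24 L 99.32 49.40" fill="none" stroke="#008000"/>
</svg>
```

Since the viewBox matches the mm dimensions, user units are millimetres directly. The only transform is the Y-flip y_m = 202.60 − y_svg.

Shape 1 is a line segment drawn with `<line>`. Its stroke #008000 means score at S458, F1659. After flipping Y the toolpath is (233.91,138.76) → (109.18,12.16).

Shape 2 is a cubic bezier drawn with `<path>`. Its stroke #008000 means score at S458, F1659. After flipping Y the toolpath is (183.62,178.78) → (173.78,156.66) → (153.37,123.07) → (127.15,85.59) → (99.91,51.85) → (76.41,29.43) → (61.44,25.96).

Shape 3 is a open polyline drawn with `<path>`. Its stroke #008000 means score at S458, F1659. After flipping Y the toolpath is (169.88,42.50) → (28.35,161.33) → (57.27,172.29) → (189.56,83.36) → (99.32,153.20).

G21
G90
G00 X233.91 Y138.76
M3 S458
G1 X109.18 Y12.16 F1659
M5
G00 X183.62 Y178.78
M3 S458
G1 X173.78 Y156.66 F1659
G1 X153.37 Y123.07
G1 X127.15 Y85.59
G1 X99.91 Y51.85
G1 X76.41 Y29.43
G1 X61.44 Y25.96
M5
G00 X169.88 Y42.50
M3 S458
G1 X28.35 Y161.33 F1659
G1 X57.27 Y172.29
G1 X189.56 Y83.36
G1 X99.32 Y153.20
M5
G00 X0.00 Y0.00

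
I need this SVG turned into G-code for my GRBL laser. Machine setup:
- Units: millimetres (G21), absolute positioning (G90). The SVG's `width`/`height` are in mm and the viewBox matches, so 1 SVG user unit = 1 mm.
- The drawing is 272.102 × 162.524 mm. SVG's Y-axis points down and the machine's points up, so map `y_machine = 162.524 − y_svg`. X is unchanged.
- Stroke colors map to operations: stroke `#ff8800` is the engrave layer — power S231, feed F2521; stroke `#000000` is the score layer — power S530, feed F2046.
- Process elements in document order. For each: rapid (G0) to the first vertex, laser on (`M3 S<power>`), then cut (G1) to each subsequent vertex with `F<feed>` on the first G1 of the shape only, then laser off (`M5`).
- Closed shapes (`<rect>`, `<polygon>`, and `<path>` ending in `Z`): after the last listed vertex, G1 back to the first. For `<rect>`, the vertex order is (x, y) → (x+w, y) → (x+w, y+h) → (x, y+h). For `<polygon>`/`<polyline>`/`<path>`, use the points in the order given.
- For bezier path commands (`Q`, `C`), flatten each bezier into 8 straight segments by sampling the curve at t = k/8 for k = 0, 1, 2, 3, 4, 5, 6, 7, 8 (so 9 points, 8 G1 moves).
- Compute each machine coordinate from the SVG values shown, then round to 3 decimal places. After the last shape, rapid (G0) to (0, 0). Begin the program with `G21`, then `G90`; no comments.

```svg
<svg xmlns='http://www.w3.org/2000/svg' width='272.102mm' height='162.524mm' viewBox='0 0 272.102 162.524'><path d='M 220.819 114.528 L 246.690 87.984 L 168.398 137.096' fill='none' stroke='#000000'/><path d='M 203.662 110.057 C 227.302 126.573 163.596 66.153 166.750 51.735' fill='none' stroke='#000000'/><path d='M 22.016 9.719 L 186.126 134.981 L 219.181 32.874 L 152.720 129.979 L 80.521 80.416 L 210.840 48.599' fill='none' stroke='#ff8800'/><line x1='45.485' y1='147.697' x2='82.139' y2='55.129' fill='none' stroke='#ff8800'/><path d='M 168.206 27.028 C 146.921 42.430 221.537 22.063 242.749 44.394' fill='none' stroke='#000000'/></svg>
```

G21
G90
G0 X220.819 Y47.996
M3 S530
G1 X246.690 Y74.540 F2046
G1 X168.398 Y25.428
M5
G0 X203.662 Y52.467
M3 S530
G1 X208.734 Y49.640 F2046
G1 X207.424 Y52.585
G1 X201.540 Y59.861
G1 X192.888 Y70.028
G1 X183.276 Y81.645
G1 X174.511 Y93.271
G1 X168.400 Y103.466
G1 X166.750 Y110.789
M5
G0 X22.016 Y152.805
M3 S231
G1 X186.126 Y27.543 F2521
G1 X219.181 Y129.650
G1 X152.720 Y32.545
G1 X80.521 Y82.108
G1 X210.840 Y113.925
M5
G0 X45.485 Y14.827
M3 S231
G1 X82.139 Y107.395 F2521
M5
G0 X168.206 Y135.496
M3 S530
G1 X164.428 Y131.244 F2046
G1 X167.891 Y129.425
G1 X176.845 Y129.121
G1 X189.541 Y129.411
G1 X204.229 Y129.377
G1 X219.160 Y128.098
G1 X232.583 Y124.656
G1 X242.749 Y118.130
M5
G0 X0.000 Y0.000

1 u = 1 mm; y_m = 162.524 − y.

[1] `<path>` open polyline, #000000→score S530 F2046: (220.819,47.996) → (246.690,74.540) → (168.398,25.428)

[2] `<path>` cubic bezier, #000000→score S530 F2046: (203.662,52.467) → (208.734,49.640) → (207.424,52.585) → (201.540,59.861) → (192.888,70.028) → (183.276,81.645) → (174.511,93.271) → (168.400,103.466) → (166.750,110.789)

[3] `<path>` open polyline, #ff8800→engrave S231 F2521: (22.016,152.805) → (186.126,27.543) → (219.181,129.650) → (152.720,32.545) → (80.521,82.108) → (210.840,113.925)

[4] `<line>` line segment, #ff8800→engrave S231 F2521: (45.485,14.827) → (82.139,107.395)

[5] `<path>` cubic bezier, #000000→score S530 F2046: (168.206,135.496) → (164.428,131.244) → (167.891,129.425) → (176.845,129.121) → (189.541,129.411) → (204.229,129.377) → (219.160,128.098) → (232.583,124.656) → (242.749,118.130)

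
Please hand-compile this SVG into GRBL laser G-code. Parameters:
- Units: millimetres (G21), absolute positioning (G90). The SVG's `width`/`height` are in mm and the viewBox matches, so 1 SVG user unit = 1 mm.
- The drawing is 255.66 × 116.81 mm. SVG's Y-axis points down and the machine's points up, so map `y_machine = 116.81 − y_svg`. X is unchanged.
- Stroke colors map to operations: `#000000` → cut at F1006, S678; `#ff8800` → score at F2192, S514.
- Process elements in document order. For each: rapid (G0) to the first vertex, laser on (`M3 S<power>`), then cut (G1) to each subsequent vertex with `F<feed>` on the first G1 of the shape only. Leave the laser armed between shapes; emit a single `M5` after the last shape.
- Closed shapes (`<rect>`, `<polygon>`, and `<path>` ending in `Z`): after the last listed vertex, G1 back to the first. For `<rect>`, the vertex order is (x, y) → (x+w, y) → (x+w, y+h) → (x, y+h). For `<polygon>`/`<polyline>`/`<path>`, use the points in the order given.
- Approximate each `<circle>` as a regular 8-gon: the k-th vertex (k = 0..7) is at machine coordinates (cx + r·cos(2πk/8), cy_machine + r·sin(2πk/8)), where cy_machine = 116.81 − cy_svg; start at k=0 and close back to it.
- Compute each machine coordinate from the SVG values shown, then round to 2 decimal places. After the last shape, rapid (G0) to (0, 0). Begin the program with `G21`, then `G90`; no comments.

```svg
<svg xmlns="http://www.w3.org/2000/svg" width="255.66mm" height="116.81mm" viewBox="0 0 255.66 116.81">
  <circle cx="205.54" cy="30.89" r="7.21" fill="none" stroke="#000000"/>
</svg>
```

G21
G90
G0 X212.75 Y85.92
M3 S678
G1 X210.64 Y91.02 F1006
G1 X205.54 Y93.13
G1 X200.44 Y91.02
G1 X198.33 Y85.92
G1 X200.44 Y80.82
G1 X205.54 Y78.71
G1 X210.64 Y80.82
G1 X212.75 Y85.92
M5
G0 X0.00 Y0.00

viewBox `0 0 255.66 116.81` with mm width/height → 1 unit = 1 mm. Flip: y_m = 116.81 − y_svg.

**Shape 1** — `<circle>` circle, stroke `#000000` → cut (S678, F1006). Machine vertices: (212.75,85.92) → (210.64,91.02) → (205.54,93.13) → (200.44,91.02) → (198.33,85.92) → (200.44,80.82) → (205.54,78.71) → (210.64,80.82) → (212.75,85.92). Closed: final G1 returns to the first vertex.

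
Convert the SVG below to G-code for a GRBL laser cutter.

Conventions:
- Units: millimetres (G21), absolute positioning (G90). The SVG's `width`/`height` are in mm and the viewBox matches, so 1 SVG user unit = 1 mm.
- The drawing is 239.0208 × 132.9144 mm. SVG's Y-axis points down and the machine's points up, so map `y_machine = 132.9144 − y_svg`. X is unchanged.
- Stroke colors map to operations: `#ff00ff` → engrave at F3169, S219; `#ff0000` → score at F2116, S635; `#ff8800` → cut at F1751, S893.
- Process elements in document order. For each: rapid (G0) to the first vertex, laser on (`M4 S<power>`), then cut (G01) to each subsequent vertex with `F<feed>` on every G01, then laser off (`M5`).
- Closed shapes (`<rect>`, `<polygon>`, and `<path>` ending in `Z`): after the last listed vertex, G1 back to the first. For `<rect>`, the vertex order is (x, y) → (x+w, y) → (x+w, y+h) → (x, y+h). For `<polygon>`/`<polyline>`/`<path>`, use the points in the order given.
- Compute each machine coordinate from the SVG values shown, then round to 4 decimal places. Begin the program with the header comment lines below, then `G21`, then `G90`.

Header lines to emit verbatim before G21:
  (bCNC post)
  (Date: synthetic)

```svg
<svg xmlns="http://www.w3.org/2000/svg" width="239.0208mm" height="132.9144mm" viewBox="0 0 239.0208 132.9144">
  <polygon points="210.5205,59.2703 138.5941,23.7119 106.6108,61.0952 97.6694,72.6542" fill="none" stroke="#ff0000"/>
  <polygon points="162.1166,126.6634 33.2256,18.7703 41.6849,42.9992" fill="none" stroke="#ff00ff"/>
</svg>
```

Since the viewBox matches the mm dimensions, user units are millimetres directly. The only transform is the Y-flip y_m = 132.9144 − y_svg.

Shape 1 is a closed polygon drawn with `<polygon>`. Its stroke #ff0000 means score at S635, F2116. After flipping Y the toolpath is (210.5205,73.6441) → (138.5941,109.2025) → (106.6108,71.8192) → (97.6694,60.2602) → (210.5205,73.6441), returning to the start.

Shape 2 is a closed polygon drawn with `<polygon>`. Its stroke #ff00ff means engrave at S219, F3169. After flipping Y the toolpath is (162.1166,6.2510) → (33.2256,114.1441) → (41.6849,89.9152) → (162.1166,6.2510), returning to the start.

(bCNC post)
(Date: synthetic)
G21
G90
G0 X210.5205 Y73.6441
M4 S635
G01 X138.5941 Y109.2025 F2116
G01 X106.6108 Y71.8192 F2116
G01 X97.6694 Y60.2602 F2116
G01 X210.5205 Y73.6441 F2116
M5
G0 X162.1166 Y6.2510
M4 S219
G01 X33.2256 Y114.1441 F3169
G01 X41.6849 Y89.9152 F3169
G01 X162.1166 Y6.2510 F3169
M5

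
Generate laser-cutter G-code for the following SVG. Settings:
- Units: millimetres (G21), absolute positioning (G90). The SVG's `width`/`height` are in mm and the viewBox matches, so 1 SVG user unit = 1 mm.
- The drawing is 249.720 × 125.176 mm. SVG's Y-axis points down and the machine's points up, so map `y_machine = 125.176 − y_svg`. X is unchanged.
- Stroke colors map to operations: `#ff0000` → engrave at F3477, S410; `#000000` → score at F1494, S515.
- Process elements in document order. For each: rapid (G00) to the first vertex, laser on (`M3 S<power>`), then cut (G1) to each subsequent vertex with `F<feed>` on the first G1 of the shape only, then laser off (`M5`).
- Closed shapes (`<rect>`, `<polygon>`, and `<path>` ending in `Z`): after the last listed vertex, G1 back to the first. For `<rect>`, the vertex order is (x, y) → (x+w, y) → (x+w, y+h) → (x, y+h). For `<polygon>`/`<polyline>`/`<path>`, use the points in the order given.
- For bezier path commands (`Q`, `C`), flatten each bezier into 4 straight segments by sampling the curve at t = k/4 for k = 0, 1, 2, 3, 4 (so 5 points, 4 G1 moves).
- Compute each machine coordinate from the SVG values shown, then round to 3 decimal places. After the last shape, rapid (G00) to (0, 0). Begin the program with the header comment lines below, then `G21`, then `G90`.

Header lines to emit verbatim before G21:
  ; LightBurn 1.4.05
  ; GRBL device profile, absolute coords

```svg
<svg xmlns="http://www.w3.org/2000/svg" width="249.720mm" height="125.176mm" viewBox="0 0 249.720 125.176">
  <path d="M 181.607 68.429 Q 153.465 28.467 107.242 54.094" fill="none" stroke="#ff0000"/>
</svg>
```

1 u = 1 mm; y_m = 125.176 − y.

[1] `<path>` quadratic bezier, #ff0000→engrave S410 F3477: (181.607,56.747) → (166.406,72.629) → (148.945,80.312) → (129.223,79.796) → (107.242,71.082)

; LightBurn 1.4.05
; GRBL device profile, absolute coords
G21
G90
G00 X181.607 Y56.747
M3 S410
G1 X166.406 Y72.629 F3477
G1 X148.945 Y80.312
G1 X129.223 Y79.796
G1 X107.242 Y71.082
M5
G00 X0.000 Y0.000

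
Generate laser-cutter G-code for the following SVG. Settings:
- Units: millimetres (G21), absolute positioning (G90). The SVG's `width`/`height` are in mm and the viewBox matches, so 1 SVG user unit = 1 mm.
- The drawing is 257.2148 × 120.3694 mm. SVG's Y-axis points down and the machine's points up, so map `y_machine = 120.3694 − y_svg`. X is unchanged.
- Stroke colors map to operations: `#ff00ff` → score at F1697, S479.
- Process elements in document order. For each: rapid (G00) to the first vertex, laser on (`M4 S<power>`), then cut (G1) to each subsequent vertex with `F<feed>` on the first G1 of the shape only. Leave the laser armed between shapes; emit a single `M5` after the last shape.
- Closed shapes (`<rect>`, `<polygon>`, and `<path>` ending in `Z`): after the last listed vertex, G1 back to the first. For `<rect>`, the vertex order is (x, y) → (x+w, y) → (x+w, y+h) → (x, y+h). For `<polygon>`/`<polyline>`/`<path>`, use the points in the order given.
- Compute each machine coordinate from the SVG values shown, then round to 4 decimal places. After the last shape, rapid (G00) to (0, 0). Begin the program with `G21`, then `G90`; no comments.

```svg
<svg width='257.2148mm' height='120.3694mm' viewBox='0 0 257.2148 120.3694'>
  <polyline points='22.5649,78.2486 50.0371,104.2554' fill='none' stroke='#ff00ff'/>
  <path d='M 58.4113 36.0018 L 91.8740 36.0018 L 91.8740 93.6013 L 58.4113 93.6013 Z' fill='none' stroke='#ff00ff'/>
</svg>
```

Since the viewBox matches the mm dimensions, user units are millimetres directly. The only transform is the Y-flip y_m = 120.3694 − y_svg.

Shape 1 is a line segment drawn with `<polyline>`. Its stroke #ff00ff means score at S479, F1697. After flipping Y the toolpath is (22.5649,42.1208) → (50.0371,16.1140).

Shape 2 is a rectangle drawn with `<path>`. Its stroke #ff00ff means score at S479, F1697. After flipping Y the toolpath is (58.4113,84.3676) → (91.8740,84.3676) → (91.8740,26.7681) → (58.4113,26.7681) → (58.4113,84.3676), returning to the start.

G21
G90
G00 X22.5649 Y42.1208
M4 S479
G1 X50.0371 Y16.1140 F1697
G00 X58.4113 Y84.3676
M4 S479
G1 X91.8740 Y84.3676 F1697
G1 X91.8740 Y26.7681
G1 X58.4113 Y26.7681
G1 X58.4113 Y84.3676
M5
G00 X0.0000 Y0.0000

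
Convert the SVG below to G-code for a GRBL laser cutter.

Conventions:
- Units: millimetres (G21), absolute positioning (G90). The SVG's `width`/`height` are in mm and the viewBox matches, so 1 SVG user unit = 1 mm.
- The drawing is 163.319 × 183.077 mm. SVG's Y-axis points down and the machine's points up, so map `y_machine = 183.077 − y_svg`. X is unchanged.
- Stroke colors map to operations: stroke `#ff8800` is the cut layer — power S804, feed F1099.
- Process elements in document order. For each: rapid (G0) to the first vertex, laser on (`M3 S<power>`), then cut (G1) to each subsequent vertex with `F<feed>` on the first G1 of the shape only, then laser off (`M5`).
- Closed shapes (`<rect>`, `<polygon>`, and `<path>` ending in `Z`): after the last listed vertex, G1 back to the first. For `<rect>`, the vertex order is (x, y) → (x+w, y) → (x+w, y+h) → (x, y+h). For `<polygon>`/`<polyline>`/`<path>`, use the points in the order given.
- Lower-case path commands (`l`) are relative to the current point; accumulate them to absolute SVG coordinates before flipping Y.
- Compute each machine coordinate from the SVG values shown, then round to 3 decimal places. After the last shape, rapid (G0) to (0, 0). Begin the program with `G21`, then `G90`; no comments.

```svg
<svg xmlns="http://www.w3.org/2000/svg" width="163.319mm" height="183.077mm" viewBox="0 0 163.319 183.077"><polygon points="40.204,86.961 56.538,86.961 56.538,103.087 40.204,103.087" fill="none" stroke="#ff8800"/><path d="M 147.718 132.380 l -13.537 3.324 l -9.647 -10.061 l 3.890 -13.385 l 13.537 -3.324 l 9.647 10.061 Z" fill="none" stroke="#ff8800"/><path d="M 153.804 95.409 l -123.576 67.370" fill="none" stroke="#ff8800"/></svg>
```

viewBox `0 0 163.319 183.077` with mm width/height → 1 unit = 1 mm. Flip: y_m = 183.077 − y_svg.

**Shape 1** — `<polygon>` rectangle, stroke `#ff8800` → cut (S804, F1099). Machine vertices: (40.204,96.116) → (56.538,96.116) → (56.538,79.990) → (40.204,79.990) → (40.204,96.116). Closed: final G1 returns to the first vertex.

**Shape 2** — `<path>` regular polygon, stroke `#ff8800` → cut (S804, F1099). Machine vertices: (147.718,50.697) → (134.181,47.373) → (124.534,57.434) → (128.424,70.819) → (141.961,74.143) → (151.608,64.082) → (147.718,50.697). Closed: final G1 returns to the first vertex.

**Shape 3** — `<path>` line segment, stroke `#ff8800` → cut (S804, F1099). Machine vertices: (153.804,87.668) → (30.228,20.298). Open path.

G21
G90
G0 X40.204 Y96.116
M3 S804
G1 X56.538 Y96.116 F1099
G1 X56.538 Y79.990
G1 X40.204 Y79.990
G1 X40.204 Y96.116
M5
G0 X147.718 Y50.697
M3 S804
G1 X134.181 Y47.373 F1099
G1 X124.534 Y57.434
G1 X128.424 Y70.819
G1 X141.961 Y74.143
G1 X151.608 Y64.082
G1 X147.718 Y50.697
M5
G0 X153.804 Y87.668
M3 S804
G1 X30.228 Y20.298 F1099
M5
G0 X0.000 Y0.000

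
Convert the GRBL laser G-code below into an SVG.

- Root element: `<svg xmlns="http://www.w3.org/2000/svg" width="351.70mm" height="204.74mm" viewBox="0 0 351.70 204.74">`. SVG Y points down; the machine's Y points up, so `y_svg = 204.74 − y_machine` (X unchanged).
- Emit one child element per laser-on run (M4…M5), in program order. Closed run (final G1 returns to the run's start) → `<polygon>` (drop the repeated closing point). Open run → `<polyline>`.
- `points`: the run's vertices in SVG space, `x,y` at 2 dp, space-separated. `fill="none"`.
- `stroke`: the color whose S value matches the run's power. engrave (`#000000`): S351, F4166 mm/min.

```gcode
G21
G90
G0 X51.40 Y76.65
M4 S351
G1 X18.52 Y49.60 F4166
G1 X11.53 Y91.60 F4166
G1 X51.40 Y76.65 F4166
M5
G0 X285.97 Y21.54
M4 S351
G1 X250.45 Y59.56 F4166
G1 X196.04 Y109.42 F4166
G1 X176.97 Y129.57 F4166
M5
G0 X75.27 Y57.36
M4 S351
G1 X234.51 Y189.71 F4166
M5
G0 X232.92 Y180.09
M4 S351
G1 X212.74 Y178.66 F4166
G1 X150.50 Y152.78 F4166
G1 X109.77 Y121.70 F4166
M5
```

<svg xmlns="http://www.w3.org/2000/svg" width="351.70mm" height="204.74mm" viewBox="0 0 351.70 204.74">
  <polygon points="51.40,128.09 18.52,155.14 11.53,113.14" fill="none" stroke="#000000"/>
  <polyline points="285.97,183.20 250.45,145.18 196.04,95.32 176.97,75.17" fill="none" stroke="#000000"/>
  <polyline points="75.27,147.38 234.51,15.03" fill="none" stroke="#000000"/>
  <polyline points="232.92,24.65 212.74,26.08 150.50,51.96 109.77,83.04" fill="none" stroke="#000000"/>
</svg>

y_svg = 204.74 − y_m. Every run uses S351, so all elements get stroke `#000000` (engrave).

[1] closed run; points: 51.40,128.09 18.52,155.14 11.53,113.14

[2] open run; points: 285.97,183.20 250.45,145.18 196.04,95.32 176.97,75.17

[3] open run; points: 75.27,147.38 234.51,15.03

[4] open run; points: 232.92,24.65 212.74,26.08 150.50,51.96 109.77,83.04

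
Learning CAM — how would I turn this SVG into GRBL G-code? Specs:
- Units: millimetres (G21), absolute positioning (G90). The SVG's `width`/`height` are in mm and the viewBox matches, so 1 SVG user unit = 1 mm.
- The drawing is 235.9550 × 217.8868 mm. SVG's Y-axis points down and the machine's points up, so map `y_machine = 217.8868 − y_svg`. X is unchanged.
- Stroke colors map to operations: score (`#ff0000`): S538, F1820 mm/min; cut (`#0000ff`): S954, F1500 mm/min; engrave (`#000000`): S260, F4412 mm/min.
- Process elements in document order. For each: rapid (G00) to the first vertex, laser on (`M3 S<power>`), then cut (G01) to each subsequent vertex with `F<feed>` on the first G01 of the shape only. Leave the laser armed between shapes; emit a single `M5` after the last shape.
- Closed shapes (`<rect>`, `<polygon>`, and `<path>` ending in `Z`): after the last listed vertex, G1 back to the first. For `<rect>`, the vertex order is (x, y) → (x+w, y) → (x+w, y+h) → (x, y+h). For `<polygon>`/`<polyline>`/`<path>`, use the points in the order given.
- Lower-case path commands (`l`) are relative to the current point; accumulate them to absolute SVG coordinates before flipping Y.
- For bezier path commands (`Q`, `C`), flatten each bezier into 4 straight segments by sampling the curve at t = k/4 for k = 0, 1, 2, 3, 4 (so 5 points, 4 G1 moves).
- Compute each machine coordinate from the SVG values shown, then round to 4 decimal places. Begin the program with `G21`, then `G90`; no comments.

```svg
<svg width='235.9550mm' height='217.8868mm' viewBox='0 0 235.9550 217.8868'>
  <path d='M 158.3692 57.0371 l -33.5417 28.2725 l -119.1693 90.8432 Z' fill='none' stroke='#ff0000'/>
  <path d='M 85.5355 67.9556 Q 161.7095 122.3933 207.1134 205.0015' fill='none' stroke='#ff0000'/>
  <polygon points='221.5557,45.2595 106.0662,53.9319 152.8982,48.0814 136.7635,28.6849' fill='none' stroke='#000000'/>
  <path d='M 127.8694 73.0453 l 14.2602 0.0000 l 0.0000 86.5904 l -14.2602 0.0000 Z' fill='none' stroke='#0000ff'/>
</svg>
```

viewBox `0 0 235.9550 217.8868` with mm width/height → 1 unit = 1 mm. Flip: y_m = 217.8868 − y_svg.

**Shape 1** — `<path>` closed polygon, stroke `#ff0000` → score (S538, F1820). Machine vertices: (158.3692,160.8497) → (124.8275,132.5772) → (5.6582,41.7340) → (158.3692,160.8497). Closed: final G1 returns to the first vertex.

**Shape 2** — `<path>` quadratic bezier, stroke `#ff0000` → score (S538, F1820). Control points (SVG): P0=(85.5355,67.9556), P1=(161.7095,122.3933), P2=(207.1134,205.0015); sampled at t=k/4. Machine vertices: (85.5355,149.9312) → (121.6994,120.9517) → (154.0170,88.4509) → (182.4883,52.4287) → (207.1134,12.8853). Open path.

**Shape 3** — `<polygon>` closed polygon, stroke `#000000` → engrave (S260, F4412). Machine vertices: (221.5557,172.6273) → (106.0662,163.9549) → (152.8982,169.8054) → (136.7635,189.2019) → (221.5557,172.6273). Closed: final G1 returns to the first vertex.

**Shape 4** — `<path>` rectangle, stroke `#0000ff` → cut (S954, F1500). Machine vertices: (127.8694,144.8415) → (142.1296,144.8415) → (142.1296,58.2511) → (127.8694,58.2511) → (127.8694,144.8415). Closed: final G1 returns to the first vertex.

G21
G90
G00 X158.3692 Y160.8497
M3 S538
G01 X124.8275 Y132.5772 F1820
G01 X5.6582 Y41.7340
G01 X158.3692 Y160.8497
G00 X85.5355 Y149.9312
M3 S538
G01 X121.6994 Y120.9517 F1820
G01 X154.0170 Y88.4509
G01 X182.4883 Y52.4287
G01 X207.1134 Y12.8853
G00 X221.5557 Y172.6273
M3 S260
G01 X106.0662 Y163.9549 F4412
G01 X152.8982 Y169.8054
G01 X136.7635 Y189.2019
G01 X221.5557 Y172.6273
G00 X127.8694 Y144.8415
M3 S954
G01 X142.1296 Y144.8415 F1500
G01 X142.1296 Y58.2511
G01 X127.8694 Y58.2511
G01 X127.8694 Y144.8415
M5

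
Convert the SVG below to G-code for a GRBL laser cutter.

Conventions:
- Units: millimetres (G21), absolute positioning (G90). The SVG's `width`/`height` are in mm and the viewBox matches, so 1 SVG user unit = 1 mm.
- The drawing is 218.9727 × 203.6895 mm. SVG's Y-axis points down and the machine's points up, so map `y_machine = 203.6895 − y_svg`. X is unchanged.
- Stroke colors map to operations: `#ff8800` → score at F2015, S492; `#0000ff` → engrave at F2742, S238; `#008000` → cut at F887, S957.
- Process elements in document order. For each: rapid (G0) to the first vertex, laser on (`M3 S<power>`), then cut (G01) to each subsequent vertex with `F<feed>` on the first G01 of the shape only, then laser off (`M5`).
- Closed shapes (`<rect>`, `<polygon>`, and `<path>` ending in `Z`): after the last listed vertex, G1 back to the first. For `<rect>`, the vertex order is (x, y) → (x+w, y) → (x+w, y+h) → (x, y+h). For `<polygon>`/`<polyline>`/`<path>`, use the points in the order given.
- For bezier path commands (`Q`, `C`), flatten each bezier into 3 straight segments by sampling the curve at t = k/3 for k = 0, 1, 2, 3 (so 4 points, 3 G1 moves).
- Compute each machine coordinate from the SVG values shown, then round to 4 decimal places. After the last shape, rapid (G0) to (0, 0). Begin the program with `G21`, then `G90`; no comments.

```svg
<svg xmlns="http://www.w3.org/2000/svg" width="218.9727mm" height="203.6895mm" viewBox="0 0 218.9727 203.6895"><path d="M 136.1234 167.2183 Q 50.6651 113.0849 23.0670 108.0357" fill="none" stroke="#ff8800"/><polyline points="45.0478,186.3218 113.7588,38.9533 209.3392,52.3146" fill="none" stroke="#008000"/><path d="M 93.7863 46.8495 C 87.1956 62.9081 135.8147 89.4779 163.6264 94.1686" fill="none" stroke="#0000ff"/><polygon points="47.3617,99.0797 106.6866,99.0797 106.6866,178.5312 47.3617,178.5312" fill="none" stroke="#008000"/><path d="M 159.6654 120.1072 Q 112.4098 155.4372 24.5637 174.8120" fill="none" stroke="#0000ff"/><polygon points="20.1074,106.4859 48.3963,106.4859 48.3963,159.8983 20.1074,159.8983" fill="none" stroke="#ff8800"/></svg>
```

G21
G90
G0 X136.1234 Y36.4712
M3 S492
G01 X85.5801 Y67.1063 F2015
G01 X47.8946 Y86.8339
G01 X23.0670 Y95.6538
M5
G0 X45.0478 Y17.3677
M3 S957
G01 X113.7588 Y164.7362 F887
G01 X209.3392 Y151.3749
M5
G0 X93.7863 Y156.8400
M3 S238
G01 X102.7834 Y138.4773 F2742
G01 X131.6944 Y120.3050
G01 X163.6264 Y109.5209
M5
G0 X47.3617 Y104.6098
M3 S957
G01 X106.6866 Y104.6098 F887
G01 X106.6866 Y25.1583
G01 X47.3617 Y25.1583
G01 X47.3617 Y104.6098
M5
G0 X159.6654 Y83.5823
M3 S238
G01 X123.6516 Y61.8018 F2742
G01 X78.6177 Y43.5668
G01 X24.5637 Y28.8775
M5
G0 X20.1074 Y97.2036
M3 S492
G01 X48.3963 Y97.2036 F2015
G01 X48.3963 Y43.7912
G01 X20.1074 Y43.7912
G01 X20.1074 Y97.2036
M5
G0 X0.0000 Y0.0000

viewBox `0 0 218.9727 203.6895` with mm width/height → 1 unit = 1 mm. Flip: y_m = 203.6895 − y_svg.

**Shape 1** — `<path>` quadratic bezier, stroke `#ff8800` → score (S492, F2015). Control points (SVG): P0=(136.1234,167.2183), P1=(50.6651,113.0849), P2=(23.0670,108.0357); sampled at t=k/3. Machine vertices: (136.1234,36.4712) → (85.5801,67.1063) → (47.8946,86.8339) → (23.0670,95.6538). Open path.

**Shape 2** — `<polyline>` open polyline, stroke `#008000` → cut (S957, F887). Machine vertices: (45.0478,17.3677) → (113.7588,164.7362) → (209.3392,151.3749). Open path.

**Shape 3** — `<path>` cubic bezier, stroke `#0000ff` → engrave (S238, F2742). Control points (SVG): P0=(93.7863,46.8495), P1=(87.1956,62.9081), P2=(135.8147,89.4779), P3=(163.6264,94.1686); sampled at t=k/3. Machine vertices: (93.7863,156.8400) → (102.7834,138.4773) → (131.6944,120.3050) → (163.6264,109.5209). Open path.

**Shape 4** — `<polygon>` rectangle, stroke `#008000` → cut (S957, F887). Machine vertices: (47.3617,104.6098) → (106.6866,104.6098) → (106.6866,25.1583) → (47.3617,25.1583) → (47.3617,104.6098). Closed: final G1 returns to the first vertex.

**Shape 5** — `<path>` quadratic bezier, stroke `#0000ff` → engrave (S238, F2742). Control points (SVG): P0=(159.6654,120.1072), P1=(112.4098,155.4372), P2=(24.5637,174.8120); sampled at t=k/3. Machine vertices: (159.6654,83.5823) → (123.6516,61.8018) → (78.6177,43.5668) → (24.5637,28.8775). Open path.

**Shape 6** — `<polygon>` rectangle, stroke `#ff8800` → score (S492, F2015). Machine vertices: (20.1074,97.2036) → (48.3963,97.2036) → (48.3963,43.7912) → (20.1074,43.7912) → (20.1074,97.2036). Closed: final G1 returns to the first vertex.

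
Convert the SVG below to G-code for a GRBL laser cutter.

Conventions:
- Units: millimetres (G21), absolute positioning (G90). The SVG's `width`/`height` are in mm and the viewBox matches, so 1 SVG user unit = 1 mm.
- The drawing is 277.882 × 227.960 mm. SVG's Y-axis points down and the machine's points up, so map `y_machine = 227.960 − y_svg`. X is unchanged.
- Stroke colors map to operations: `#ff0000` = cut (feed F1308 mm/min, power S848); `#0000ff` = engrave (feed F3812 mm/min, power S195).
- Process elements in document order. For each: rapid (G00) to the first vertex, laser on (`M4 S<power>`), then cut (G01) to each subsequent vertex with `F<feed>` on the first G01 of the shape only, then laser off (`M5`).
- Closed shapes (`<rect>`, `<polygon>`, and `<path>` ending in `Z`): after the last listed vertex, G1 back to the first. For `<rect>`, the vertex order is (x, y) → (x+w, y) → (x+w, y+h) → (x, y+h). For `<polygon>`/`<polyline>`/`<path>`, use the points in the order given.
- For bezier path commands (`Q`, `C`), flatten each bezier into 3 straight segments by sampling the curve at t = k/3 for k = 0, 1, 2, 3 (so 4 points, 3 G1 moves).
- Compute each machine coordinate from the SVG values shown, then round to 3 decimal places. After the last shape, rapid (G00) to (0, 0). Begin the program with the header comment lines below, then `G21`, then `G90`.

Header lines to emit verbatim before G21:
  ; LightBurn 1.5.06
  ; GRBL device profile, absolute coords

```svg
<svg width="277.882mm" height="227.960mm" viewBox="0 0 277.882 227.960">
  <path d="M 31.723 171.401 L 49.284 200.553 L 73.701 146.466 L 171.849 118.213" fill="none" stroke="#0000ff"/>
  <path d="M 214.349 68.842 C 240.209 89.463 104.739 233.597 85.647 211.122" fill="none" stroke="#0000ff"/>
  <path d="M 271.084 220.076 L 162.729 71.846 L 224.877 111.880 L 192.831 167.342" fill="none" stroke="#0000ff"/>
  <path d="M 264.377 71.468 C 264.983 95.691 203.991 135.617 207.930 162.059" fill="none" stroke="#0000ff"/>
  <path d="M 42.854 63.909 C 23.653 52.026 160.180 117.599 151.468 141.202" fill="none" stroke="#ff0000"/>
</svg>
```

Since the viewBox matches the mm dimensions, user units are millimetres directly. The only transform is the Y-flip y_m = 227.960 − y_svg.

Shape 1 is a open polyline drawn with `<path>`. Its stroke #0000ff means engrave at S195, F3812. After flipping Y the toolpath is (31.723,56.559) → (49.284,27.407) → (73.701,81.494) → (171.849,109.747).

Shape 2 is a cubic bezier drawn with `<path>`. Its stroke #0000ff means engrave at S195, F3812. After flipping Y the toolpath is (214.349,159.118) → (196.718,108.071) → (133.246,39.154) → (85.647,16.838).

Shape 3 is a open polyline drawn with `<path>`. Its stroke #0000ff means engrave at S195, F3812. After flipping Y the toolpath is (271.084,7.884) → (162.729,156.114) → (224.877,116.080) → (192.831,60.618).

Shape 4 is a cubic bezier drawn with `<path>`. Its stroke #0000ff means engrave at S195, F3812. After flipping Y the toolpath is (264.377,156.492) → (249.137,128.116) → (220.948,95.757) → (207.930,65.901).

Shape 5 is a cubic bezier drawn with `<path>`. Its stroke #ff0000 means cut at S848, F1308. After flipping Y the toolpath is (42.854,164.051) → (64.415,154.539) → (122.914,119.928) → (151.468,86.758).

; LightBurn 1.5.06
; GRBL device profile, absolute coords
G21
G90
G00 X31.723 Y56.559
M4 S195
G01 X49.284 Y27.407 F3812
G01 X73.701 Y81.494
G01 X171.849 Y109.747
M5
G00 X214.349 Y159.118
M4 S195
G01 X196.718 Y108.071 F3812
G01 X133.246 Y39.154
G01 X85.647 Y16.838
M5
G00 X271.084 Y7.884
M4 S195
G01 X162.729 Y156.114 F3812
G01 X224.877 Y116.080
G01 X192.831 Y60.618
M5
G00 X264.377 Y156.492
M4 S195
G01 X249.137 Y128.116 F3812
G01 X220.948 Y95.757
G01 X207.930 Y65.901
M5
G00 X42.854 Y164.051
M4 S848
G01 X64.415 Y154.539 F1308
G01 X122.914 Y119.928
G01 X151.468 Y86.758
M5
G00 X0.000 Y0.000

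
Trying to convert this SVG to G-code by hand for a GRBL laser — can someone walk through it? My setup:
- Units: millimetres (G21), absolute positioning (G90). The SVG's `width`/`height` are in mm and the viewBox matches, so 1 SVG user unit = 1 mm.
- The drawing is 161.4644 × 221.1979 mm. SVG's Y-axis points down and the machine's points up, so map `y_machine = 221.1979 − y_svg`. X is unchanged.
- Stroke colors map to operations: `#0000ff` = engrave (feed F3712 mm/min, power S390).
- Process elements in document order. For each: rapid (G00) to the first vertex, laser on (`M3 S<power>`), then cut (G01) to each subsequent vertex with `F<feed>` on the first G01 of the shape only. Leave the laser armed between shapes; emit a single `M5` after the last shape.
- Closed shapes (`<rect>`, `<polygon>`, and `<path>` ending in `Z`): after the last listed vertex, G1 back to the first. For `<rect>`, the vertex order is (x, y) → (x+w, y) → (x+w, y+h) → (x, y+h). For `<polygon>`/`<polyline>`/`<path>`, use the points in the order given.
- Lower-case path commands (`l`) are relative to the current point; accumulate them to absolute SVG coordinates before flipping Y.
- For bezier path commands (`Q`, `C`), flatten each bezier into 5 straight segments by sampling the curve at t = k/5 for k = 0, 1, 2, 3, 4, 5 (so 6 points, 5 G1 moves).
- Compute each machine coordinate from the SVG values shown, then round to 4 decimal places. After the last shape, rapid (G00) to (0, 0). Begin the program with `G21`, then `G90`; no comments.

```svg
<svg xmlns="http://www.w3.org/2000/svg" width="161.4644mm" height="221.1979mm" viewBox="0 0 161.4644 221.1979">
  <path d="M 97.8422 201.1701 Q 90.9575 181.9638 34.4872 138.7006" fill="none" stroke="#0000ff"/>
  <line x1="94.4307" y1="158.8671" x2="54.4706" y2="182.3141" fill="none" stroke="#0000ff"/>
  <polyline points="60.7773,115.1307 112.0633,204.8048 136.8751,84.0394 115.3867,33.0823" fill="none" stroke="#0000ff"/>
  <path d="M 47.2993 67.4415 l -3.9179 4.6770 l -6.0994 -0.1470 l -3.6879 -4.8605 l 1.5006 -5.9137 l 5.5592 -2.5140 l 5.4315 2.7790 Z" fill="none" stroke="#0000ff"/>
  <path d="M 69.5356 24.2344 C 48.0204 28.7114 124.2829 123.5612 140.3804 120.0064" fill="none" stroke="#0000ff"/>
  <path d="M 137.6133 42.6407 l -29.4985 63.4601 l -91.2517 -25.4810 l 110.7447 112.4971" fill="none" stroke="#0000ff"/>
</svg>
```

1 u = 1 mm; y_m = 221.1979 − y.

[1] `<path>` quadratic bezier, #0000ff→engrave S390 F3712: (97.8422,20.0278) → (93.1049,28.6726) → (84.4007,39.2419) → (71.7297,51.7358) → (55.0919,66.1543) → (34.4872,82.4973)

[2] `<line>` line segment, #0000ff→engrave S390 F3712: (94.4307,62.3308) → (54.4706,38.8838)

[3] `<polyline>` open polyline, #0000ff→engrave S390 F3712: (60.7773,106.0672) → (112.0633,16.3931) → (136.8751,137.1585) → (115.3867,188.1156)

[4] `<path>` regular polygon, #0000ff→engrave S390 F3712: (47.2993,153.7564) → (43.3814,149.0794) → (37.2820,149.2264) → (33.5941,154.0869) → (35.0947,160.0006) → (40.6539,162.5146) → (46.0854,159.7356) → (47.2993,153.7564) (closed)

[5] `<path>` cubic bezier, #0000ff→engrave S390 F3712: (69.5356,196.9635) → (67.0963,184.9428) → (80.5423,160.2939) → (102.2925,132.0782) → (124.7656,109.3570) → (140.3804,101.1915)

[6] `<path>` open polyline, #0000ff→engrave S390 F3712: (137.6133,178.5572) → (108.1148,115.0971) → (16.8631,140.5781) → (127.6078,28.0810)

G21
G90
G00 X97.8422 Y20.0278
M3 S390
G01 X93.1049 Y28.6726 F3712
G01 X84.4007 Y39.2419
G01 X71.7297 Y51.7358
G01 X55.0919 Y66.1543
G01 X34.4872 Y82.4973
G00 X94.4307 Y62.3308
M3 S390
G01 X54.4706 Y38.8838 F3712
G00 X60.7773 Y106.0672
M3 S390
G01 X112.0633 Y16.3931 F3712
G01 X136.8751 Y137.1585
G01 X115.3867 Y188.1156
G00 X47.2993 Y153.7564
M3 S390
G01 X43.3814 Y149.0794 F3712
G01 X37.2820 Y149.2264
G01 X33.5941 Y154.0869
G01 X35.0947 Y160.0006
G01 X40.6539 Y162.5146
G01 X46.0854 Y159.7356
G01 X47.2993 Y153.7564
G00 X69.5356 Y196.9635
M3 S390
G01 X67.0963 Y184.9428 F3712
G01 X80.5423 Y160.2939
G01 X102.2925 Y132.0782
G01 X124.7656 Y109.3570
G01 X140.3804 Y101.1915
G00 X137.6133 Y178.5572
M3 S390
G01 X108.1148 Y115.0971 F3712
G01 X16.8631 Y140.5781
G01 X127.6078 Y28.0810
M5
G00 X0.0000 Y0.0000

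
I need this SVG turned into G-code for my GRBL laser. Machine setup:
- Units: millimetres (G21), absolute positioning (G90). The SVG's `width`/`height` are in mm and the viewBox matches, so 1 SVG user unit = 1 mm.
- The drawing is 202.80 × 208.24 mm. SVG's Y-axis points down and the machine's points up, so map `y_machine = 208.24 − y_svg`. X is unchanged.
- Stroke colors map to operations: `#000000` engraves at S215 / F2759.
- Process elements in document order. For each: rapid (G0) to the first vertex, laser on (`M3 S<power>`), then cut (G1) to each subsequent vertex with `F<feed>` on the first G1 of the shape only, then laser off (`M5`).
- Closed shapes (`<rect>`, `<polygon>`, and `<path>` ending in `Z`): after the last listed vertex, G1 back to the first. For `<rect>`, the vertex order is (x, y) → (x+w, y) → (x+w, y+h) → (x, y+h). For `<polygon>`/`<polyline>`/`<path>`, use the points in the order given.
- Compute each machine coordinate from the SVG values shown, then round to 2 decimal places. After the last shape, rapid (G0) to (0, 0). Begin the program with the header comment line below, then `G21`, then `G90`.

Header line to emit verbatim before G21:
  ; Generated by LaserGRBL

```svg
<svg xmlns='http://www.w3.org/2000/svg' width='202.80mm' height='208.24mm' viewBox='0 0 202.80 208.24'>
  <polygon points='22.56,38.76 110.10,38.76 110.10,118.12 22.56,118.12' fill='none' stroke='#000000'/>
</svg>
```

Since the viewBox matches the mm dimensions, user units are millimetres directly. The only transform is the Y-flip y_m = 208.24 − y_svg.

Shape 1 is a rectangle drawn with `<polygon>`. Its stroke #000000 means engrave at S215, F2759. After flipping Y the toolpath is (22.56,169.48) → (110.10,169.48) → (110.10,90.12) → (22.56,90.12) → (22.56,169.48), returning to the start.

; Generated by LaserGRBL
G21
G90
G0 X22.56 Y169.48
M3 S215
G1 X110.10 Y169.48 F2759
G1 X110.10 Y90.12
G1 X22.56 Y90.12
G1 X22.56 Y169.48
M5
G0 X0.00 Y0.00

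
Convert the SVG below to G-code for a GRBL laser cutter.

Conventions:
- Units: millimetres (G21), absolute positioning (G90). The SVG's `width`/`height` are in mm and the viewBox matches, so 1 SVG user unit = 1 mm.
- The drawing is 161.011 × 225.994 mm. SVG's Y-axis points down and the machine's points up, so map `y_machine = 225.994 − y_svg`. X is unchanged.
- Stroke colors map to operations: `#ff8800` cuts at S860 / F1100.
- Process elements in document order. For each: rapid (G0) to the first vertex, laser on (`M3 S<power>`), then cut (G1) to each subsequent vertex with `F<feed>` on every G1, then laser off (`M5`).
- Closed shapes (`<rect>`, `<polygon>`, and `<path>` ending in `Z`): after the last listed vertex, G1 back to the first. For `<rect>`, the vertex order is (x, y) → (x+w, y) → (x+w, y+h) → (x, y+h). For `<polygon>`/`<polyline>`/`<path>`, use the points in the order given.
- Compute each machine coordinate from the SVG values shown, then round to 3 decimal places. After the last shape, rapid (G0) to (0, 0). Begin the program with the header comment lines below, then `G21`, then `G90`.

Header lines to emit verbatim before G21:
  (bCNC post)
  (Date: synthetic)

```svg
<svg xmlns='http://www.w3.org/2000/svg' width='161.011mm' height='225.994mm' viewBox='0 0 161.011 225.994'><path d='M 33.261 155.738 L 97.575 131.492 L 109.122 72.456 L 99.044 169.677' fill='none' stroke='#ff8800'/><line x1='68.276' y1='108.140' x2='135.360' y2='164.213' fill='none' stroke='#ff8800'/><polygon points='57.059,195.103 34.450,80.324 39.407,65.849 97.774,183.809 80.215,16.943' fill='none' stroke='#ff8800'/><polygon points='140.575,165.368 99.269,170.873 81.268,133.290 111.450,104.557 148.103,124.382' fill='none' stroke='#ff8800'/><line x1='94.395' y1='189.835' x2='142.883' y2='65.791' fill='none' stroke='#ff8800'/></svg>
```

(bCNC post)
(Date: synthetic)
G21
G90
G0 X33.261 Y70.256
M3 S860
G1 X97.575 Y94.502 F1100
G1 X109.122 Y153.538 F1100
G1 X99.044 Y56.317 F1100
M5
G0 X68.276 Y117.854
M3 S860
G1 X135.360 Y61.781 F1100
M5
G0 X57.059 Y30.891
M3 S860
G1 X34.450 Y145.670 F1100
G1 X39.407 Y160.145 F1100
G1 X97.774 Y42.185 F1100
G1 X80.215 Y209.051 F1100
G1 X57.059 Y30.891 F1100
M5
G0 X140.575 Y60.626
M3 S860
G1 X99.269 Y55.121 F1100
G1 X81.268 Y92.704 F1100
G1 X111.450 Y121.437 F1100
G1 X148.103 Y101.612 F1100
G1 X140.575 Y60.626 F1100
M5
G0 X94.395 Y36.159
M3 S860
G1 X142.883 Y160.203 F1100
M5
G0 X0.000 Y0.000

viewBox `0 0 161.011 225.994` with mm width/height → 1 unit = 1 mm. Flip: y_m = 225.994 − y_svg.

**Shape 1** — `<path>` open polyline, stroke `#ff8800` → cut (S860, F1100). Machine vertices: (33.261,70.256) → (97.575,94.502) → (109.122,153.538) → (99.044,56.317). Open path.

**Shape 2** — `<line>` line segment, stroke `#ff8800` → cut (S860, F1100). Machine vertices: (68.276,117.854) → (135.360,61.781). Open path.

**Shape 3** — `<polygon>` closed polygon, stroke `#ff8800` → cut (S860, F1100). Machine vertices: (57.059,30.891) → (34.450,145.670) → (39.407,160.145) → (97.774,42.185) → (80.215,209.051) → (57.059,30.891). Closed: final G1 returns to the first vertex.

**Shape 4** — `<polygon>` regular polygon, stroke `#ff8800` → cut (S860, F1100). Machine vertices: (140.575,60.626) → (99.269,55.121) → (81.268,92.704) → (111.450,121.437) → (148.103,101.612) → (140.575,60.626). Closed: final G1 returns to the first vertex.

**Shape 5** — `<line>` line segment, stroke `#ff8800` → cut (S860, F1100). Machine vertices: (94.395,36.159) → (142.883,160.203). Open path.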